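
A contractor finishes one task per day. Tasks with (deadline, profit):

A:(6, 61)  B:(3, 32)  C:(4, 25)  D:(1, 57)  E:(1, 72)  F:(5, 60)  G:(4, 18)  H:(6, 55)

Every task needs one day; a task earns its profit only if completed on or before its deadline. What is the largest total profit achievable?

305

By profit: E(d1,72), A(d6,61), F(d5,60), D(d1,57), H(d6,55), B(d3,32), C(d4,25), G(d4,18)
E→slot 1; A→slot 6; F→slot 5; D skipped; H→slot 4; B→slot 3; C→slot 2; G skipped.
Profit = 72 + 25 + 32 + 55 + 60 + 61 = 305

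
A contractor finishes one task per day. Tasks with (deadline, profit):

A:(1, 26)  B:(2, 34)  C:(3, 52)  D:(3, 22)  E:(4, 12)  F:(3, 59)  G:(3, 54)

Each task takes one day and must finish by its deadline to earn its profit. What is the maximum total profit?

177

Profit order: F=59 G=54 C=52 B=34 A=26 D=22 E=12
Assign: F→slot 3, G→slot 2, C→slot 1, B skipped, A skipped, D skipped, E→slot 4.
Slots: [1:C] [2:G] [3:F] [4:E]
Profit = 52 + 54 + 59 + 12 = 177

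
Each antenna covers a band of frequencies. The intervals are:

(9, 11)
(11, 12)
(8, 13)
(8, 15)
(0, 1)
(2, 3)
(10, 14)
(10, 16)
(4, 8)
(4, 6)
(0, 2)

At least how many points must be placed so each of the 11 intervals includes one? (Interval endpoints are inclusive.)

By right end: [0,1]  [0,2]  [2,3]  [4,6]  [4,8]  [9,11]  [11,12]  [8,13]  [10,14]  [8,15]  [10,16]
[0,1] uncovered → point at 1; [2,3] uncovered → point at 3; [4,6] uncovered → point at 6; [9,11] uncovered → point at 11.
Points: 1, 3, 6, 11 (4 total).

4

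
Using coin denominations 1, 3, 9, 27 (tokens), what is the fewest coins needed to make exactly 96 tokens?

6

Use the largest denomination that fits, subtract, and repeat.
96 = 3×27 + 1×9 + 2×3
Total coins = 3 + 1 + 2 = 6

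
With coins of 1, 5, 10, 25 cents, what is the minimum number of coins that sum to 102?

Use the largest denomination that fits, subtract, and repeat.
102 − 4×25→2 − 2×1→0
Total coins = 4 + 2 = 6

6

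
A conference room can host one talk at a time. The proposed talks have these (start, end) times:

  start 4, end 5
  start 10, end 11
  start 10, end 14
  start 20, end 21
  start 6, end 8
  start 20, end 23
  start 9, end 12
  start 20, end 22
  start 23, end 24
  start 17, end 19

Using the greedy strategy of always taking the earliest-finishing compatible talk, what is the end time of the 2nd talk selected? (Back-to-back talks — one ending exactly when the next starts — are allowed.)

Greedy by earliest finish: after sorting by end time, pick each interval compatible with the last pick.
By end time: (4,5), (6,8), (10,11), (9,12), (10,14), (17,19), (20,21), (20,22), (20,23), (23,24).
Pick (4,5); next start ≥ 5 → (6,8); next start ≥ 8 → (10,11); next start ≥ 11 → (17,19); next start ≥ 19 → (20,21); next start ≥ 21 → (23,24).
Selected: (4,5) (6,8) (10,11) (17,19) (20,21) (23,24)

8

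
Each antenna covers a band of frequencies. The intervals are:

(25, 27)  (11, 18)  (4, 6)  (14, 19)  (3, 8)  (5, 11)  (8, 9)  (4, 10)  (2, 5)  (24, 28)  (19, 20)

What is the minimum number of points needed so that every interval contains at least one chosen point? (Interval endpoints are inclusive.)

5

Sorted: [2,5] [4,6] [3,8] [8,9] [4,10] [5,11] [11,18] [14,19] [19,20] [25,27] [24,28]
{[2,5],[4,6],[3,8]} hit by 5; {[8,9],[4,10],[5,11]} hit by 9; {[11,18],[14,19]} hit by 18; {[19,20]} hit by 20; {[25,27],[24,28]} hit by 27.
Points: 5, 9, 18, 20, 27 (5 total).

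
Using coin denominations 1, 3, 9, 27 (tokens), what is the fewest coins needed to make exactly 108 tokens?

108 − 4×27→0
Total coins = 4 = 4

4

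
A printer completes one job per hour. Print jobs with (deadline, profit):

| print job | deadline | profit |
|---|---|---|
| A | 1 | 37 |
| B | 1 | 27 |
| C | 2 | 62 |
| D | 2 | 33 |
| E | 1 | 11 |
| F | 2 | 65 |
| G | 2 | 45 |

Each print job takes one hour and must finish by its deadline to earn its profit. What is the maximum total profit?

Take jobs in profit order; each goes to the latest open slot no later than its deadline.
Profit order: F=65 C=62 G=45 A=37 D=33 B=27 E=11
Assign: F→slot 2, C→slot 1, G skipped, A skipped, D skipped, B skipped, E skipped.
Slots: [1:C] [2:F]
Profit = 62 + 65 = 127

127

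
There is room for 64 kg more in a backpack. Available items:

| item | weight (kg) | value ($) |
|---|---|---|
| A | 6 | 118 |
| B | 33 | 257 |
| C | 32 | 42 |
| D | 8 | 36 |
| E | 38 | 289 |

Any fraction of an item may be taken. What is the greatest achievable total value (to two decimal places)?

565.13

Greedy by value/weight ratio, highest first.
Ratios (sorted): A 19.67, B 7.79, E 7.61, D 4.50, C 1.31
take A (6 @ 118); take B (33 @ 257); take 25/38 of E → 190.13. Capacity used 64/64.
Total value = 565.13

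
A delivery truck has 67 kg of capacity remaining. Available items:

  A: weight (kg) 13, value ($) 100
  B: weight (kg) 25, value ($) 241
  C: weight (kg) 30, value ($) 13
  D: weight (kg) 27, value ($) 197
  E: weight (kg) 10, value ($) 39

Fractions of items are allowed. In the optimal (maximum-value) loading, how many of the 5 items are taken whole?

Greedy by value/weight ratio, highest first.
Order: B (241/25=9.64) > A (100/13=7.69) > D (197/27=7.30) > E (39/10=3.90) > C (13/30=0.43)
Fill: take B (25 @ 241) → take A (13 @ 100) → take D (27 @ 197) → take 2/10 of E → 7.80; 67/67 used.
3 item(s) taken whole; one partial (take 2/10 of E).

3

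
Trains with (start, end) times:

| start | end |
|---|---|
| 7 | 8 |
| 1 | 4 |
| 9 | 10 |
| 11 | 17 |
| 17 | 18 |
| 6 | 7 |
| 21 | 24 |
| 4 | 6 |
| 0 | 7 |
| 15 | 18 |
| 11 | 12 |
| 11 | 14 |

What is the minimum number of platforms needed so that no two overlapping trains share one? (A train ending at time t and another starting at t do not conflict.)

3

Count concurrent intervals with a sweep; the peak is the room count.
Events (time:±→running): 0:+→1 1:+→2 4:-→1 4:+→2 6:-→1 6:+→2 7:-→1 7:-→0 7:+→1 8:-→0 9:+→1 10:-→0 11:+→1 11:+→2 11:+→3 … peak 3.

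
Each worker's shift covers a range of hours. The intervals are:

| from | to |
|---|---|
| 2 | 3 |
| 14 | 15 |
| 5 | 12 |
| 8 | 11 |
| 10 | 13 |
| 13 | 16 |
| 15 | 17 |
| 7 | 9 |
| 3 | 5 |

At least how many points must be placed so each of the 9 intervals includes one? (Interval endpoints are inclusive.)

Sorted: [2,3] [3,5] [7,9] [8,11] [5,12] [10,13] [14,15] [13,16] [15,17]
{[2,3],[3,5]} hit by 3; {[7,9],[8,11],[5,12]} hit by 9; {[10,13]} hit by 13; {[14,15],[13,16],[15,17]} hit by 15.
Points: 3, 9, 13, 15 (4 total).

4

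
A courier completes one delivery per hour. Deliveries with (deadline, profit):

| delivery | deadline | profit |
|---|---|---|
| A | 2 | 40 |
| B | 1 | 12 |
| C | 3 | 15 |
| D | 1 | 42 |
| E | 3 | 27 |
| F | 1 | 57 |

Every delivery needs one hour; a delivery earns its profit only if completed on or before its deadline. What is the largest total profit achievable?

By profit: F(d1,57), D(d1,42), A(d2,40), E(d3,27), C(d3,15), B(d1,12)
F→slot 1; D skipped; A→slot 2; E→slot 3; C skipped; B skipped.
Profit = 57 + 40 + 27 = 124

124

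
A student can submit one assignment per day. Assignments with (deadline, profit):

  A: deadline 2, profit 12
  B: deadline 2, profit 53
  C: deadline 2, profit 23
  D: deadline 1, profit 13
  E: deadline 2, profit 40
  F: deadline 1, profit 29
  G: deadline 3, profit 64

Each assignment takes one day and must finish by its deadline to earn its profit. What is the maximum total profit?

157

Sort by profit descending; place each in the latest free slot ≤ its deadline.
By profit: G(d3,64), B(d2,53), E(d2,40), F(d1,29), C(d2,23), D(d1,13), A(d2,12)
G→slot 3; B→slot 2; E→slot 1; F skipped; C skipped; D skipped; A skipped.
Profit = 40 + 53 + 64 = 157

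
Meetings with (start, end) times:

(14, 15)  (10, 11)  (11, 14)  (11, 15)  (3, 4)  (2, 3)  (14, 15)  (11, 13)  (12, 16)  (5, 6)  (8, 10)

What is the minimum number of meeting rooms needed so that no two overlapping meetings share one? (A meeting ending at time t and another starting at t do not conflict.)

4

Count concurrent intervals with a sweep; the peak is the room count.
Events (time:±→running): 2:+→1 3:-→0 3:+→1 4:-→0 5:+→1 6:-→0 8:+→1 10:-→0 10:+→1 11:-→0 11:+→1 11:+→2 11:+→3 12:+→4 … peak 4.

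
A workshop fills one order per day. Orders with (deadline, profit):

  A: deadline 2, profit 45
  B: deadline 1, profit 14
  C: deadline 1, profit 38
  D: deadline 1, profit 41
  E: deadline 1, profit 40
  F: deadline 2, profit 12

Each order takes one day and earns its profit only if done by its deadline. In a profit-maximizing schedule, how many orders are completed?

Profit order: A=45 D=41 E=40 C=38 B=14 F=12
Assign: A→slot 2, D→slot 1, E skipped, C skipped, B skipped, F skipped.
Slots: [1:D] [2:A]
2 of 6 scheduled.

2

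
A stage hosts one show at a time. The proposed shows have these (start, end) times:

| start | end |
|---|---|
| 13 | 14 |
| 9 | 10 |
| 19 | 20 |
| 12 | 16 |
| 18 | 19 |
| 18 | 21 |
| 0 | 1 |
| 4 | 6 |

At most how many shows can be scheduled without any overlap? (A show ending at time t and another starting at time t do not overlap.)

Sorted by end: (0,1)  (4,6)  (9,10)  (13,14)  (12,16)  (18,19)  (19,20)  (18,21)
take (0,1); take (4,6); take (9,10); take (13,14); take (18,19); take (19,20).
Selected 6 shows.

6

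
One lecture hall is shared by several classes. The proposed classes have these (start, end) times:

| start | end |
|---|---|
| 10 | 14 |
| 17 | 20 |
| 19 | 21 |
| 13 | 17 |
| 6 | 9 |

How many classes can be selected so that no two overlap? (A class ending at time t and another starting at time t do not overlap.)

3

Sorted by end: (6,9)  (10,14)  (13,17)  (17,20)  (19,21)
take (6,9); take (10,14); take (17,20).
Selected 3 classes.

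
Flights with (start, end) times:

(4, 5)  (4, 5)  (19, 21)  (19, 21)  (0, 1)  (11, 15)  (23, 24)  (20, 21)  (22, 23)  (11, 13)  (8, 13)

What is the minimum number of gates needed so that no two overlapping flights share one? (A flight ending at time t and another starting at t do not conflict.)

3

Events (time:±→running): 0:+→1 1:-→0 4:+→1 4:+→2 5:-→1 5:-→0 8:+→1 11:+→2 11:+→3 … peak 3.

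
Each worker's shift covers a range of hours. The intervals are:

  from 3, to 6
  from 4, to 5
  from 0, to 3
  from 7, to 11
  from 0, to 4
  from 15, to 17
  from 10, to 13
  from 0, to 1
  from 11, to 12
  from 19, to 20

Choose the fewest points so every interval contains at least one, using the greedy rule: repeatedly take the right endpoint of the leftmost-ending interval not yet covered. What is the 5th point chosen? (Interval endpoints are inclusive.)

Sorted: [0,1] [0,3] [0,4] [4,5] [3,6] [7,11] [11,12] [10,13] [15,17] [19,20]
{[0,1],[0,3],[0,4]} hit by 1; {[4,5],[3,6]} hit by 5; {[7,11],[11,12],[10,13]} hit by 11; {[15,17]} hit by 17; {[19,20]} hit by 20.
Points: 1, 5, 11, 17, 20 (5 total).

20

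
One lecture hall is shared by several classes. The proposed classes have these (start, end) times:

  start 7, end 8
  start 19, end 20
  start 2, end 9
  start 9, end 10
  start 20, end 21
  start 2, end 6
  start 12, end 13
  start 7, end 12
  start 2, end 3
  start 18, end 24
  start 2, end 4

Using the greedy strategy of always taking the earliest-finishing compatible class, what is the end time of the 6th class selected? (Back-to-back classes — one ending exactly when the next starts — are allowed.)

21

Greedy by earliest finish: after sorting by end time, pick each interval compatible with the last pick.
By end time: (2,3), (2,4), (2,6), (7,8), (2,9), (9,10), (7,12), (12,13), (19,20), (20,21), (18,24).
Pick (2,3); next start ≥ 3 → (7,8); next start ≥ 8 → (9,10); next start ≥ 10 → (12,13); next start ≥ 13 → (19,20); next start ≥ 20 → (20,21).
Selected: (2,3) (7,8) (9,10) (12,13) (19,20) (20,21)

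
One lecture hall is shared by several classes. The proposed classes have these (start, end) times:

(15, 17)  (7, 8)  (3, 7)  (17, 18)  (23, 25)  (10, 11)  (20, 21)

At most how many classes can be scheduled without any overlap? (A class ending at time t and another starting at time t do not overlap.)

7

Order by finish time; keep every interval that doesn't clash with the previous kept one.
By end time: (3,7), (7,8), (10,11), (15,17), (17,18), (20,21), (23,25).
Pick (3,7); next start ≥ 7 → (7,8); next start ≥ 8 → (10,11); next start ≥ 11 → (15,17); next start ≥ 17 → (17,18); next start ≥ 18 → (20,21); next start ≥ 21 → (23,25).
Selected 7 classes.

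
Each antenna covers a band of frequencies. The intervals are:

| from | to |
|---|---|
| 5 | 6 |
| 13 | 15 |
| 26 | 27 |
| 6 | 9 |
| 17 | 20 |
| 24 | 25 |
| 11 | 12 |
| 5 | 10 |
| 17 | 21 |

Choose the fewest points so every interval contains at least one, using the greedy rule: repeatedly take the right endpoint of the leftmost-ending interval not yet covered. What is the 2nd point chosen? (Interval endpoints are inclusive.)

Sort by right endpoint; whenever an interval is uncovered, place a point at its right end.
By right end: [5,6]  [6,9]  [5,10]  [11,12]  [13,15]  [17,20]  [17,21]  [24,25]  [26,27]
[5,6] uncovered → point at 6; [11,12] uncovered → point at 12; [13,15] uncovered → point at 15; [17,20] uncovered → point at 20; [24,25] uncovered → point at 25; [26,27] uncovered → point at 27.
Points: 6, 12, 15, 20, 25, 27 (6 total).

12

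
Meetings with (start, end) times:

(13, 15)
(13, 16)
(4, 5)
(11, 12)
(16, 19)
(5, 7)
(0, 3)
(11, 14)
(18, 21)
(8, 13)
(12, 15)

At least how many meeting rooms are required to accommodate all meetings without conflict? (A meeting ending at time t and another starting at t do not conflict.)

starts: [0, 4, 5, 8, 11, 11, 12, 13, 13, 16, 18]
ends:   [3, 5, 7, 12, 13, 14, 15, 15, 16, 19, 21]
s0→1 e3→0 s4→1 e5→0 s5→1 e7→0 s8→1 s11→2 s11→3 e12→2 s12→3 e13→2 s13→3 s13→4  — peak 4.

4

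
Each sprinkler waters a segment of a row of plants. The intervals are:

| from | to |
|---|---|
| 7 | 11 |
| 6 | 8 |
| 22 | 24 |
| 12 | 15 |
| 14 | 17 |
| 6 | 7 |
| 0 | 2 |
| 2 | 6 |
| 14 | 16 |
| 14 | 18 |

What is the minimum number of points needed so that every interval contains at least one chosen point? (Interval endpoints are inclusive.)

4

Sort by right endpoint; whenever an interval is uncovered, place a point at its right end.
Sorted: [0,2] [2,6] [6,7] [6,8] [7,11] [12,15] [14,16] [14,17] [14,18] [22,24]
{[0,2],[2,6]} hit by 2; {[6,7],[6,8],[7,11]} hit by 7; {[12,15],[14,16],[14,17],[14,18]} hit by 15; {[22,24]} hit by 24.
Points: 2, 7, 15, 24 (4 total).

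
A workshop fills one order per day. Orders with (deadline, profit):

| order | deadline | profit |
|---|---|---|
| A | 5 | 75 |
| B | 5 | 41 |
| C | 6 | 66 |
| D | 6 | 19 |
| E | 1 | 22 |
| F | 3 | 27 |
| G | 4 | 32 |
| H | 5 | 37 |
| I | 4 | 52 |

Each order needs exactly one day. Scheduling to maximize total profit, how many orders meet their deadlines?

Sort by profit descending; place each in the latest free slot ≤ its deadline.
Profit order: A=75 C=66 I=52 B=41 H=37 G=32 F=27 E=22 D=19
Assign: A→slot 5, C→slot 6, I→slot 4, B→slot 3, H→slot 2, G→slot 1, F skipped, E skipped, D skipped.
Slots: [1:G] [2:H] [3:B] [4:I] [5:A] [6:C]
6 of 9 scheduled.

6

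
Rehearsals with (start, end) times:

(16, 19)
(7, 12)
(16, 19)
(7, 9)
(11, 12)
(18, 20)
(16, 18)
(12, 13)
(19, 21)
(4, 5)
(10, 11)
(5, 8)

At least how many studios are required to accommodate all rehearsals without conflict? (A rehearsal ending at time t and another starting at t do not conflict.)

starts: [4, 5, 7, 7, 10, 11, 12, 16, 16, 16, 18, 19]
ends:   [5, 8, 9, 11, 12, 12, 13, 18, 19, 19, 20, 21]
s4→1 e5→0 s5→1 s7→2 s7→3  — peak 3.

3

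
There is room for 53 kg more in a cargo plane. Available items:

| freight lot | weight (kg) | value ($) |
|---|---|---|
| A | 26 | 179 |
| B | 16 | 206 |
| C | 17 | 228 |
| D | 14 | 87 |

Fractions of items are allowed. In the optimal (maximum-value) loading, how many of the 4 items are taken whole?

2

Sort by value per unit weight and fill in that order.
Ratios (sorted): C 13.41, B 12.88, A 6.88, D 6.21
take C (17 @ 228); take B (16 @ 206); take 20/26 of A → 137.69. Capacity used 53/53.
2 item(s) taken whole; one partial (take 20/26 of A).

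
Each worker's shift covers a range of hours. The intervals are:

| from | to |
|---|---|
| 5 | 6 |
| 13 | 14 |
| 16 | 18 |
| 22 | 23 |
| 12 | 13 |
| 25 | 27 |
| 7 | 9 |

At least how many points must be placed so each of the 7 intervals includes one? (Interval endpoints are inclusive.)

6

Sort by right endpoint; whenever an interval is uncovered, place a point at its right end.
Sorted: [5,6] [7,9] [12,13] [13,14] [16,18] [22,23] [25,27]
{[5,6]} hit by 6; {[7,9]} hit by 9; {[12,13],[13,14]} hit by 13; {[16,18]} hit by 18; {[22,23]} hit by 23; {[25,27]} hit by 27.
Points: 6, 9, 13, 18, 23, 27 (6 total).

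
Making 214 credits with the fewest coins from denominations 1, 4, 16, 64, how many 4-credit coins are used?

1

Greedy: take as many of the largest coin as possible, then repeat with the remainder.
214 − 3×64→22 − 1×16→6 − 1×4→2 − 2×1→0
Count of 4: 1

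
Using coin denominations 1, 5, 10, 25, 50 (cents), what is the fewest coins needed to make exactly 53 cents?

4

Greedy: take as many of the largest coin as possible, then repeat with the remainder.
53 = 1×50 + 3×1
Total coins = 1 + 3 = 4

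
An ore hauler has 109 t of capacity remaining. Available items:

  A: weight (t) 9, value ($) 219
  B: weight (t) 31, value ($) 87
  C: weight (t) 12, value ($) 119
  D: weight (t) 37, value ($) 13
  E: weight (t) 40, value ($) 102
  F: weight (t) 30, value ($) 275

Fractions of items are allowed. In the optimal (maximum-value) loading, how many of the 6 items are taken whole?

Ratios (sorted): A 24.33, C 9.92, F 9.17, B 2.81, E 2.55, D 0.35
take A (9 @ 219); take C (12 @ 119); take F (30 @ 275); take B (31 @ 87); take 27/40 of E → 68.85. Capacity used 109/109.
4 item(s) taken whole; one partial (take 27/40 of E).

4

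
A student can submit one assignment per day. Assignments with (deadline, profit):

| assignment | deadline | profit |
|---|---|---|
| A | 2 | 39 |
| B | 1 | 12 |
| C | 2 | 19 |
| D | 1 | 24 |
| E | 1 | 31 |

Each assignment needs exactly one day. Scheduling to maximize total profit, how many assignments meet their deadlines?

Profit order: A=39 E=31 D=24 C=19 B=12
Assign: A→slot 2, E→slot 1, D skipped, C skipped, B skipped.
Slots: [1:E] [2:A]
2 of 5 scheduled.

2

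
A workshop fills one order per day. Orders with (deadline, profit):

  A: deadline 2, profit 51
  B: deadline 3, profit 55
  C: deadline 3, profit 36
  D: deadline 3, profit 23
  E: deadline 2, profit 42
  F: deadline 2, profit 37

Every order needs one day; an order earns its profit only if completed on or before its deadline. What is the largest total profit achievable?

Sort by profit descending; place each in the latest free slot ≤ its deadline.
By profit: B(d3,55), A(d2,51), E(d2,42), F(d2,37), C(d3,36), D(d3,23)
B→slot 3; A→slot 2; E→slot 1; F skipped; C skipped; D skipped.
Profit = 42 + 51 + 55 = 148

148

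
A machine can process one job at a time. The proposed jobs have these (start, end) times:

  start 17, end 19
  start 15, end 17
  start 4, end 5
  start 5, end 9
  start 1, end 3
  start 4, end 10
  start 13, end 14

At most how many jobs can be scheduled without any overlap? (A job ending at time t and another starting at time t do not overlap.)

Sorted by end: (1,3)  (4,5)  (5,9)  (4,10)  (13,14)  (15,17)  (17,19)
take (1,3); take (4,5); take (5,9); skip (4,10); take (13,14); take (15,17); take (17,19).
Selected 6 jobs.

6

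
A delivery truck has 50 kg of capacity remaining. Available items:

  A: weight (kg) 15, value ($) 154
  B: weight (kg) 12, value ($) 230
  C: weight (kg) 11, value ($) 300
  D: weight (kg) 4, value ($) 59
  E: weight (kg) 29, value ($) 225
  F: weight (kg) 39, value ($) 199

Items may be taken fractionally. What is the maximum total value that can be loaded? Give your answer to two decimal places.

805.07

Sort by value per unit weight and fill in that order.
Order: C (300/11=27.27) > B (230/12=19.17) > D (59/4=14.75) > A (154/15=10.27) > E (225/29=7.76) > F (199/39=5.10)
Fill: take C (11 @ 300) → take B (12 @ 230) → take D (4 @ 59) → take A (15 @ 154) → take 8/29 of E → 62.07; 50/50 used.
Total value = 805.07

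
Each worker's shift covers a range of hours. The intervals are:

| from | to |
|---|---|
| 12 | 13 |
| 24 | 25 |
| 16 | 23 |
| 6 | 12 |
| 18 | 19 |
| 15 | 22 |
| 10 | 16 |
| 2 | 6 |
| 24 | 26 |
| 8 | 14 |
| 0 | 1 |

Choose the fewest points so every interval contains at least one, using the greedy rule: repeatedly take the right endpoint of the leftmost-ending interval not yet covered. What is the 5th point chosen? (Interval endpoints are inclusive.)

Process intervals by earliest right end; each time one isn't hit yet, stab at its right endpoint.
Sorted: [0,1] [2,6] [6,12] [12,13] [8,14] [10,16] [18,19] [15,22] [16,23] [24,25] [24,26]
{[0,1]} hit by 1; {[2,6],[6,12]} hit by 6; {[12,13],[8,14],[10,16]} hit by 13; {[18,19],[15,22],[16,23]} hit by 19; {[24,25],[24,26]} hit by 25.
Points: 1, 6, 13, 19, 25 (5 total).

25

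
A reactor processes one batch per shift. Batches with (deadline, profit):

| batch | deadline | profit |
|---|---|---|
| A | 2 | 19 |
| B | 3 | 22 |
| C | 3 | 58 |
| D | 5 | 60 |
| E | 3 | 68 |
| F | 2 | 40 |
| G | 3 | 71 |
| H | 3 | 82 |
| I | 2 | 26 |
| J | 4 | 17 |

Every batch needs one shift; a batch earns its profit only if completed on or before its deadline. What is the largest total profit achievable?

298

Sort by profit descending; place each in the latest free slot ≤ its deadline.
By profit: H(d3,82), G(d3,71), E(d3,68), D(d5,60), C(d3,58), F(d2,40), I(d2,26), B(d3,22), A(d2,19), J(d4,17)
H→slot 3; G→slot 2; E→slot 1; D→slot 5; C skipped; F skipped; I skipped; B skipped; A skipped; J→slot 4.
Profit = 68 + 71 + 82 + 17 + 60 = 298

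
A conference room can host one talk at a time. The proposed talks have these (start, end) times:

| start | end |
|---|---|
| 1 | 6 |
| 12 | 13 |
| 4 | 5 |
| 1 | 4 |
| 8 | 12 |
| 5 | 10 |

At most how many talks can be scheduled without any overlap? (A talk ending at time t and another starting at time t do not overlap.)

4

Greedy by earliest finish: after sorting by end time, pick each interval compatible with the last pick.
By end time: (1,4), (4,5), (1,6), (5,10), (8,12), (12,13).
Pick (1,4); next start ≥ 4 → (4,5); next start ≥ 5 → (5,10); next start ≥ 10 → (12,13).
Selected 4 talks.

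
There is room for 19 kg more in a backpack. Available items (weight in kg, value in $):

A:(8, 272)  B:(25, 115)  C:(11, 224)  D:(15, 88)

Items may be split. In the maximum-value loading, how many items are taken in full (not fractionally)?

Ratios (sorted): A 34.00, C 20.36, D 5.87, B 4.60
take A (8 @ 272); take C (11 @ 224). Capacity used 19/19.
2 item(s) taken whole.

2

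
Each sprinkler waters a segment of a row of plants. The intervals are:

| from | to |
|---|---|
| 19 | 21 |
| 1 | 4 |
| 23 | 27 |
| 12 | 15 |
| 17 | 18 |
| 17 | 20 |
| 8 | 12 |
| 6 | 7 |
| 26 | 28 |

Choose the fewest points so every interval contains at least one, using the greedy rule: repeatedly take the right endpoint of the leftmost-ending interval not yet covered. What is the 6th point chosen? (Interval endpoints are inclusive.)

27

By right end: [1,4]  [6,7]  [8,12]  [12,15]  [17,18]  [17,20]  [19,21]  [23,27]  [26,28]
[1,4] uncovered → point at 4; [6,7] uncovered → point at 7; [8,12] uncovered → point at 12; [17,18] uncovered → point at 18; [19,21] uncovered → point at 21; [23,27] uncovered → point at 27.
Points: 4, 7, 12, 18, 21, 27 (6 total).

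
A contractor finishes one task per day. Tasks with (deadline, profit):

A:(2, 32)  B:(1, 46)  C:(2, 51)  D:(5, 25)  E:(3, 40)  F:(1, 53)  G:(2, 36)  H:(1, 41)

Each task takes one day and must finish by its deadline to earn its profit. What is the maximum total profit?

169

Profit order: F=53 C=51 B=46 H=41 E=40 G=36 A=32 D=25
Assign: F→slot 1, C→slot 2, B skipped, H skipped, E→slot 3, G skipped, A skipped, D→slot 5.
Slots: [1:F] [2:C] [3:E] [5:D]
Profit = 53 + 51 + 40 + 25 = 169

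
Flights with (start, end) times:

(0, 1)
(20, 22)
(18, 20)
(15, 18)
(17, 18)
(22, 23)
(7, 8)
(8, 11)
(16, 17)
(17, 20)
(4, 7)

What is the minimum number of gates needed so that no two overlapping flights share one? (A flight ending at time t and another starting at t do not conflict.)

3

starts: [0, 4, 7, 8, 15, 16, 17, 17, 18, 20, 22]
ends:   [1, 7, 8, 11, 17, 18, 18, 20, 20, 22, 23]
s0→1 e1→0 s4→1 e7→0 s7→1 e8→0 s8→1 e11→0 s15→1 s16→2 e17→1 s17→2 s17→3  — peak 3.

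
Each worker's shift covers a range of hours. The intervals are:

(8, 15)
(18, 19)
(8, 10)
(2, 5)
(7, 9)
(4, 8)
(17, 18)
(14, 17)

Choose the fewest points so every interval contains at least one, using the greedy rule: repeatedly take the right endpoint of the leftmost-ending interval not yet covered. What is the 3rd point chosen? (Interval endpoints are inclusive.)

Sort by right endpoint; whenever an interval is uncovered, place a point at its right end.
Sorted: [2,5] [4,8] [7,9] [8,10] [8,15] [14,17] [17,18] [18,19]
{[2,5],[4,8]} hit by 5; {[7,9],[8,10],[8,15]} hit by 9; {[14,17],[17,18]} hit by 17; {[18,19]} hit by 19.
Points: 5, 9, 17, 19 (4 total).

17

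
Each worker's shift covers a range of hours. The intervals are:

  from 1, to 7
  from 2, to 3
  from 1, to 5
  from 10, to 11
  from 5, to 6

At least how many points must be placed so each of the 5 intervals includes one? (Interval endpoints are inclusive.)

3

Process intervals by earliest right end; each time one isn't hit yet, stab at its right endpoint.
By right end: [2,3]  [1,5]  [5,6]  [1,7]  [10,11]
[2,3] uncovered → point at 3; [5,6] uncovered → point at 6; [10,11] uncovered → point at 11.
Points: 3, 6, 11 (3 total).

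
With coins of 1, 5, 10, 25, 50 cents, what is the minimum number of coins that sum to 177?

6

177 − 3×50→27 − 1×25→2 − 2×1→0
Total coins = 3 + 1 + 2 = 6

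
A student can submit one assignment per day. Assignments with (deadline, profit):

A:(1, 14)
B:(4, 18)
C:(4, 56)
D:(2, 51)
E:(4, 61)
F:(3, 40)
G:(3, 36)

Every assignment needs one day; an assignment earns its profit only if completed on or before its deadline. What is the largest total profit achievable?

208

By profit: E(d4,61), C(d4,56), D(d2,51), F(d3,40), G(d3,36), B(d4,18), A(d1,14)
E→slot 4; C→slot 3; D→slot 2; F→slot 1; G skipped; B skipped; A skipped.
Profit = 40 + 51 + 56 + 61 = 208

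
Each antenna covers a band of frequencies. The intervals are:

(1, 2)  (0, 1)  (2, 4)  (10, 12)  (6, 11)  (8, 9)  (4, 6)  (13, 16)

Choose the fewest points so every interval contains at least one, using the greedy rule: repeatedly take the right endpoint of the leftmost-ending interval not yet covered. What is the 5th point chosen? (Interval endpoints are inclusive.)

Sort by right endpoint; whenever an interval is uncovered, place a point at its right end.
Sorted: [0,1] [1,2] [2,4] [4,6] [8,9] [6,11] [10,12] [13,16]
{[0,1],[1,2]} hit by 1; {[2,4],[4,6]} hit by 4; {[8,9],[6,11]} hit by 9; {[10,12]} hit by 12; {[13,16]} hit by 16.
Points: 1, 4, 9, 12, 16 (5 total).

16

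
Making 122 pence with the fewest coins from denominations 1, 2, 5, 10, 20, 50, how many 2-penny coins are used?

1

122 = 2×50 + 1×20 + 1×2
Count of 2: 1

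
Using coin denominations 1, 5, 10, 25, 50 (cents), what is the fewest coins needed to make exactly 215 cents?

215 = 4×50 + 1×10 + 1×5
Total coins = 4 + 1 + 1 = 6

6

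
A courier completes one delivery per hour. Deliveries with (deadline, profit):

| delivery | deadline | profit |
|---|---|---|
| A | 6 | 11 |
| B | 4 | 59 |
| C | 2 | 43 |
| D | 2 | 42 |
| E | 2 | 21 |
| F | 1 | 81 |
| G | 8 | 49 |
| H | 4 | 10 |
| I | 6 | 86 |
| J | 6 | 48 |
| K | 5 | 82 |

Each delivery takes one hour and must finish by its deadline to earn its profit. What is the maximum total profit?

Sort by profit descending; place each in the latest free slot ≤ its deadline.
Profit order: I=86 K=82 F=81 B=59 G=49 J=48 C=43 D=42 E=21 A=11 H=10
Assign: I→slot 6, K→slot 5, F→slot 1, B→slot 4, G→slot 8, J→slot 3, C→slot 2, D skipped, E skipped, A skipped, H skipped.
Slots: [1:F] [2:C] [3:J] [4:B] [5:K] [6:I] [8:G]
Profit = 81 + 43 + 48 + 59 + 82 + 86 + 49 = 448

448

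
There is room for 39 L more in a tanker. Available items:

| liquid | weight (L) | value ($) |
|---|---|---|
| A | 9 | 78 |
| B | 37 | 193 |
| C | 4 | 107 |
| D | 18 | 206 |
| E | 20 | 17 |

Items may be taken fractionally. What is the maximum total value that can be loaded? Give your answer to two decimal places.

Sort by value per unit weight and fill in that order.
Order: C (107/4=26.75) > D (206/18=11.44) > A (78/9=8.67) > B (193/37=5.22) > E (17/20=0.85)
Fill: take C (4 @ 107) → take D (18 @ 206) → take A (9 @ 78) → take 8/37 of B → 41.73; 39/39 used.
Total value = 432.73

432.73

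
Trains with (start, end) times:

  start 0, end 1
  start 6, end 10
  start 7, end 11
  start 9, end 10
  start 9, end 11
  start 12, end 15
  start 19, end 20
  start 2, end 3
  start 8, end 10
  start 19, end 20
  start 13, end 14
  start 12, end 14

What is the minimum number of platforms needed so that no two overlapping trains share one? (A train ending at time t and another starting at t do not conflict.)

starts: [0, 2, 6, 7, 8, 9, 9, 12, 12, 13, 19, 19]
ends:   [1, 3, 10, 10, 10, 11, 11, 14, 14, 15, 20, 20]
s0→1 e1→0 s2→1 e3→0 s6→1 s7→2 s8→3 s9→4 s9→5  — peak 5.

5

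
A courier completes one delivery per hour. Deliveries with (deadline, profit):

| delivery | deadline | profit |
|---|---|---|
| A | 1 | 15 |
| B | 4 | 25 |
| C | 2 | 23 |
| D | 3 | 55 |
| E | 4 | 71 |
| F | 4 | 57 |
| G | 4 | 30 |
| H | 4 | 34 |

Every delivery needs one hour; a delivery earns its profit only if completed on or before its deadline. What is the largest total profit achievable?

217

Profit order: E=71 F=57 D=55 H=34 G=30 B=25 C=23 A=15
Assign: E→slot 4, F→slot 3, D→slot 2, H→slot 1, G skipped, B skipped, C skipped, A skipped.
Slots: [1:H] [2:D] [3:F] [4:E]
Profit = 34 + 55 + 57 + 71 = 217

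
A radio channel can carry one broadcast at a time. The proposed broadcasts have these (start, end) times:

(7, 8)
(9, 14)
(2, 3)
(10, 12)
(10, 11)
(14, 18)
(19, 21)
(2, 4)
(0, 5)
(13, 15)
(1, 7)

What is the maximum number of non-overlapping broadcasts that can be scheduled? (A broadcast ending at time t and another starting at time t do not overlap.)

5

By end time: (2,3), (2,4), (0,5), (1,7), (7,8), (10,11), (10,12), (9,14), (13,15), (14,18), (19,21).
Pick (2,3); next start ≥ 3 → (7,8); next start ≥ 8 → (10,11); next start ≥ 11 → (13,15); next start ≥ 15 → (19,21).
Selected 5 broadcasts.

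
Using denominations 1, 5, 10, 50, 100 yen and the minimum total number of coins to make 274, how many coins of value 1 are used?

4

274 = 2×100 + 1×50 + 2×10 + 4×1
Count of 1: 4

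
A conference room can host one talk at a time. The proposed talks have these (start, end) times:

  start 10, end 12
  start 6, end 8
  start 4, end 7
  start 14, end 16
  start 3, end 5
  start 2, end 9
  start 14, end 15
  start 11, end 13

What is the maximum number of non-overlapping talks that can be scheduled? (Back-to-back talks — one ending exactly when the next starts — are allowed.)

Sorted by end: (3,5)  (4,7)  (6,8)  (2,9)  (10,12)  (11,13)  (14,15)  (14,16)
take (3,5); take (6,8); skip (2,9); take (10,12); skip (11,13); take (14,15); skip (14,16).
Selected 4 talks.

4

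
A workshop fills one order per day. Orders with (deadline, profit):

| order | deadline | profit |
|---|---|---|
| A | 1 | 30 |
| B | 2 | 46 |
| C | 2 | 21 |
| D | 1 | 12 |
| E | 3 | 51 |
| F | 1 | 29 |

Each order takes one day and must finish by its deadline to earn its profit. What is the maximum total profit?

Sort by profit descending; place each in the latest free slot ≤ its deadline.
By profit: E(d3,51), B(d2,46), A(d1,30), F(d1,29), C(d2,21), D(d1,12)
E→slot 3; B→slot 2; A→slot 1; F skipped; C skipped; D skipped.
Profit = 30 + 46 + 51 = 127

127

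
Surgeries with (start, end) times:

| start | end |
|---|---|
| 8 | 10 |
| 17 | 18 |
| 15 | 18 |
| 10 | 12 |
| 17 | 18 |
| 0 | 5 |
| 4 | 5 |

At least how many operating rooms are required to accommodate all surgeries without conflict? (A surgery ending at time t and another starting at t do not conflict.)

3

Events (time:±→running): 0:+→1 4:+→2 5:-→1 5:-→0 8:+→1 10:-→0 10:+→1 12:-→0 15:+→1 17:+→2 17:+→3 … peak 3.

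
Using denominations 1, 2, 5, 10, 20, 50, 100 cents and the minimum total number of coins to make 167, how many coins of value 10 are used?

1

167 = 1×100 + 1×50 + 1×10 + 1×5 + 1×2
Count of 10: 1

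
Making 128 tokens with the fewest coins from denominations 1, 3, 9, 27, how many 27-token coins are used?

4

128 = 4×27 + 2×9 + 2×1
Count of 27: 4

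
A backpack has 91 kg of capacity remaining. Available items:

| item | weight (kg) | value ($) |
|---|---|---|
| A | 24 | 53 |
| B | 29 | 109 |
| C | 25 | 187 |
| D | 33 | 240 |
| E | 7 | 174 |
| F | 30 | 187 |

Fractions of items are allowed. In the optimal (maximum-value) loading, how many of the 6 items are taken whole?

Greedy by value/weight ratio, highest first.
Order: E (174/7=24.86) > C (187/25=7.48) > D (240/33=7.27) > F (187/30=6.23) > B (109/29=3.76) > A (53/24=2.21)
Fill: take E (7 @ 174) → take C (25 @ 187) → take D (33 @ 240) → take 26/30 of F → 162.07; 91/91 used.
3 item(s) taken whole; one partial (take 26/30 of F).

3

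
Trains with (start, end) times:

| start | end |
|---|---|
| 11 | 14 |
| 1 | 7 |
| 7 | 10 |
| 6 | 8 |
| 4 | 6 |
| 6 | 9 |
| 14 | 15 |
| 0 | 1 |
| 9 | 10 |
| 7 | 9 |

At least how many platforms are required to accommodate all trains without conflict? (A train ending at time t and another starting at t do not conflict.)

Count concurrent intervals with a sweep; the peak is the room count.
Events (time:±→running): 0:+→1 1:-→0 1:+→1 4:+→2 6:-→1 6:+→2 6:+→3 7:-→2 7:+→3 7:+→4 … peak 4.

4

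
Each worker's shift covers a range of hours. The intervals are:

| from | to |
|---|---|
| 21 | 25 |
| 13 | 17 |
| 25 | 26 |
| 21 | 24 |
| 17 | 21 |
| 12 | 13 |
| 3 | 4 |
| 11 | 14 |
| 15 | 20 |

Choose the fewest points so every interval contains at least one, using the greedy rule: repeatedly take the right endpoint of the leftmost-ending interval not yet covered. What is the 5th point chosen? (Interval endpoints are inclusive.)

By right end: [3,4]  [12,13]  [11,14]  [13,17]  [15,20]  [17,21]  [21,24]  [21,25]  [25,26]
[3,4] uncovered → point at 4; [12,13] uncovered → point at 13; [15,20] uncovered → point at 20; [21,24] uncovered → point at 24; [25,26] uncovered → point at 26.
Points: 4, 13, 20, 24, 26 (5 total).

26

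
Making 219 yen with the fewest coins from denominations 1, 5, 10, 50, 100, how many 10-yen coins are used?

219 = 2×100 + 1×10 + 1×5 + 4×1
Count of 10: 1

1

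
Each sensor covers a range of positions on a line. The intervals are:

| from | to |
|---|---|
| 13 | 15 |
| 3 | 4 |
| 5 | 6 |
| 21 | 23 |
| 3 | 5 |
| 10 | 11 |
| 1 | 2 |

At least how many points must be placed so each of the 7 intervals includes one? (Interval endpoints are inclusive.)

6

Process intervals by earliest right end; each time one isn't hit yet, stab at its right endpoint.
Sorted: [1,2] [3,4] [3,5] [5,6] [10,11] [13,15] [21,23]
{[1,2]} hit by 2; {[3,4],[3,5]} hit by 4; {[5,6]} hit by 6; {[10,11]} hit by 11; {[13,15]} hit by 15; {[21,23]} hit by 23.
Points: 2, 4, 6, 11, 15, 23 (6 total).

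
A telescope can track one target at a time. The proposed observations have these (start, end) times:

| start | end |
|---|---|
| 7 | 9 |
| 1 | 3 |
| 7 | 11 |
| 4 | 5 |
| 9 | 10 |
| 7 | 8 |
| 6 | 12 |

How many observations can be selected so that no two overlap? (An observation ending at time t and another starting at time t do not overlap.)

Sorted by end: (1,3)  (4,5)  (7,8)  (7,9)  (9,10)  (7,11)  (6,12)
take (1,3); take (4,5); take (7,8); take (9,10); skip (6,12).
Selected 4 observations.

4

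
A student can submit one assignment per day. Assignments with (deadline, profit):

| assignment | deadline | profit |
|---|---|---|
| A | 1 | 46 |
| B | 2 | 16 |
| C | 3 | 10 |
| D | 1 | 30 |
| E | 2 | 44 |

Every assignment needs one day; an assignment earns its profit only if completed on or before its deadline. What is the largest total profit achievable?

100

By profit: A(d1,46), E(d2,44), D(d1,30), B(d2,16), C(d3,10)
A→slot 1; E→slot 2; D skipped; B skipped; C→slot 3.
Profit = 46 + 44 + 10 = 100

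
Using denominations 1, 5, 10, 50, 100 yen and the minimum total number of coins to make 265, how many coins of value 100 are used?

265 − 2×100→65 − 1×50→15 − 1×10→5 − 1×5→0
Count of 100: 2

2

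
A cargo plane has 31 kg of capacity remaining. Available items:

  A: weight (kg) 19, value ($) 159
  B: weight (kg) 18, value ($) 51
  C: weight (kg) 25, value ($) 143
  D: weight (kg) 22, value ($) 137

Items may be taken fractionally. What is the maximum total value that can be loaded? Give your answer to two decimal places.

Greedy by value/weight ratio, highest first.
Ratios (sorted): A 8.37, D 6.23, C 5.72, B 2.83
take A (19 @ 159); take 12/22 of D → 74.73. Capacity used 31/31.
Total value = 233.73

233.73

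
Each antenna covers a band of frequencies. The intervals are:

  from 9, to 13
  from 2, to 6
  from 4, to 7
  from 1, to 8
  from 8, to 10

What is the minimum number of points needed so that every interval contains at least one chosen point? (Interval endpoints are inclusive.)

2

Process intervals by earliest right end; each time one isn't hit yet, stab at its right endpoint.
By right end: [2,6]  [4,7]  [1,8]  [8,10]  [9,13]
[2,6] uncovered → point at 6; [8,10] uncovered → point at 10.
Points: 6, 10 (2 total).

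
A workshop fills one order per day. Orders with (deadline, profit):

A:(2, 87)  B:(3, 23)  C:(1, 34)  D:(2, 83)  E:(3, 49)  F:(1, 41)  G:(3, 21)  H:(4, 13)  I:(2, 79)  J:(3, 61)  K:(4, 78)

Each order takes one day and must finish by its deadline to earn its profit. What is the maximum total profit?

309

Take jobs in profit order; each goes to the latest open slot no later than its deadline.
By profit: A(d2,87), D(d2,83), I(d2,79), K(d4,78), J(d3,61), E(d3,49), F(d1,41), C(d1,34), B(d3,23), G(d3,21), H(d4,13)
A→slot 2; D→slot 1; I skipped; K→slot 4; J→slot 3; E skipped; F skipped; C skipped; B skipped; G skipped; H skipped.
Profit = 83 + 87 + 61 + 78 = 309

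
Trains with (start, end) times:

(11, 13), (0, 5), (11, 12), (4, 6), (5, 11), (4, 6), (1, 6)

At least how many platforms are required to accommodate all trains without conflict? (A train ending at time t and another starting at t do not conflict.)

4

The answer is the maximum number of intervals overlapping at any instant.
Events (time:±→running): 0:+→1 1:+→2 4:+→3 4:+→4 … peak 4.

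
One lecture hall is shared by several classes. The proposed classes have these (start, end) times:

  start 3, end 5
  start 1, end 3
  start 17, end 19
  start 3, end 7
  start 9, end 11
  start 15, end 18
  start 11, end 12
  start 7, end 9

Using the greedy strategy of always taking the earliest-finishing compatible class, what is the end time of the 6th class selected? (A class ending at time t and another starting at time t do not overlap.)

Greedy by earliest finish: after sorting by end time, pick each interval compatible with the last pick.
Sorted by end: (1,3)  (3,5)  (3,7)  (7,9)  (9,11)  (11,12)  (15,18)  (17,19)
take (1,3); take (3,5); take (7,9); take (9,11); take (11,12); take (15,18).
Selected: (1,3) (3,5) (7,9) (9,11) (11,12) (15,18)

18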